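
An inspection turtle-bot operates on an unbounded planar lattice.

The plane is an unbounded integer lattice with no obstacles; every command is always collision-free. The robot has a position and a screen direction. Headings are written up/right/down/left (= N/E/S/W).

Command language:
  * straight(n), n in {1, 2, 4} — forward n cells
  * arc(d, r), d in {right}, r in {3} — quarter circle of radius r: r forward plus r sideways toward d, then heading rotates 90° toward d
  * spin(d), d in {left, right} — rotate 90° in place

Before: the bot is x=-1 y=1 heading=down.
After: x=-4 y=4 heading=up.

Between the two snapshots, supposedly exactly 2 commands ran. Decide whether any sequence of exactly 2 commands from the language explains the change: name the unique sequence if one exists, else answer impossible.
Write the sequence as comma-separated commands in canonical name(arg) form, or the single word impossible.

spin(right), arc(right, 3)

key: position moved to (-4,4) AND the heading swung to N — translation plus rotation needed
start: x=-1 y=1 heading=down
t=1 spin(right) ⇒ x=-1 y=1 heading=left
t=2 arc(right, 3) ⇒ x=-4 y=4 heading=up
no other 2-command option fits: unique.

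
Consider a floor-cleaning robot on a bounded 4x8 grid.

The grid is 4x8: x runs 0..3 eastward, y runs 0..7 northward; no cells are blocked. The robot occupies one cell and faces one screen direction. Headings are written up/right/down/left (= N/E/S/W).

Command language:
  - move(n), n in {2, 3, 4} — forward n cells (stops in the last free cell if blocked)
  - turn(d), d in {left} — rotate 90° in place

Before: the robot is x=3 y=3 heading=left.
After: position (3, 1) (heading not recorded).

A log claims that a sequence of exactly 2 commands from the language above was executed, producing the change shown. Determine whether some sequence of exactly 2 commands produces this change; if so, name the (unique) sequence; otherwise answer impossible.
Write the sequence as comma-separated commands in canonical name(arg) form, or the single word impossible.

turn(left), move(2)

key: running move(2) before turn(left) would end elsewhere — order is forced
initial: x=3 y=3 heading=left
[1] after turn(left): x=3 y=3 heading=down
[2] after move(2): x=3 y=1 heading=down
no other 2-command option fits: unique.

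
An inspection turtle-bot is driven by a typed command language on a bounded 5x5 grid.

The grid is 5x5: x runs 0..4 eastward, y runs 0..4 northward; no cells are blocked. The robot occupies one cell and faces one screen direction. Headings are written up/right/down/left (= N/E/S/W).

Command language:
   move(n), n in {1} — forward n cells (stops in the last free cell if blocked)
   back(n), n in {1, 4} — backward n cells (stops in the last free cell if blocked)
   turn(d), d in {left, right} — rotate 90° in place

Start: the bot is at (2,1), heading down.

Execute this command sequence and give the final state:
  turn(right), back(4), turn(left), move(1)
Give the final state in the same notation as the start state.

at (4,0), heading down

begin: at (2,1), heading down
1. turn(right) → at (2,1), heading left
2. back(4) → at (4,1), heading left
3. turn(left) → at (4,1), heading down
4. move(1) → at (4,0), heading down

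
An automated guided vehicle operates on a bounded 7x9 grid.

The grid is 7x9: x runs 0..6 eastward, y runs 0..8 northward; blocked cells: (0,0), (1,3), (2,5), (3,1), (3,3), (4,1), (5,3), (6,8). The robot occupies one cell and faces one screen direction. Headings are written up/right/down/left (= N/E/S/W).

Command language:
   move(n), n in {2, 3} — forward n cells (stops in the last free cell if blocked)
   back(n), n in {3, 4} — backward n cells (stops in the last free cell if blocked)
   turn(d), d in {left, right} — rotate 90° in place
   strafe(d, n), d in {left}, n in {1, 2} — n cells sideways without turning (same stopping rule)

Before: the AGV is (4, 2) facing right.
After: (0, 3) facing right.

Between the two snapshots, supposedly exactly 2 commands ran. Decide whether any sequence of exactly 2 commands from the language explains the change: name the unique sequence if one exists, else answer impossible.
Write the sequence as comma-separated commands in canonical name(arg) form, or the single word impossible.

back(4), strafe(left, 1)

key: running strafe(left, 1) before back(4) would end elsewhere — order is forced
start: (4, 2) facing right
t=1 back(4) ⇒ (0, 2) facing right
t=2 strafe(left, 1) ⇒ (0, 3) facing right
no rival 2-sequence matches.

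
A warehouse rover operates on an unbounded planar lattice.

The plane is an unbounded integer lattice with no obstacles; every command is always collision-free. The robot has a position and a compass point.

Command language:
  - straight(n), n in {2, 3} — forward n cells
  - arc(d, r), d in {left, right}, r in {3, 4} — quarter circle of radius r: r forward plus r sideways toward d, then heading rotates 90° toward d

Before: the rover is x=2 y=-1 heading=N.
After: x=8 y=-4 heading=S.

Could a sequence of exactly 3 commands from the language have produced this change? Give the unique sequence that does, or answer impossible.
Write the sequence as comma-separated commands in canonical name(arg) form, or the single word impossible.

arc(right, 3), arc(right, 3), straight(3)

key: cell and facing (now S) both changed — the 3 commands mix motion and turning
initial: x=2 y=-1 heading=N
[1] after arc(right, 3): x=5 y=2 heading=E
[2] after arc(right, 3): x=8 y=-1 heading=S
[3] after straight(3): x=8 y=-4 heading=S
no other 3-command option fits: unique.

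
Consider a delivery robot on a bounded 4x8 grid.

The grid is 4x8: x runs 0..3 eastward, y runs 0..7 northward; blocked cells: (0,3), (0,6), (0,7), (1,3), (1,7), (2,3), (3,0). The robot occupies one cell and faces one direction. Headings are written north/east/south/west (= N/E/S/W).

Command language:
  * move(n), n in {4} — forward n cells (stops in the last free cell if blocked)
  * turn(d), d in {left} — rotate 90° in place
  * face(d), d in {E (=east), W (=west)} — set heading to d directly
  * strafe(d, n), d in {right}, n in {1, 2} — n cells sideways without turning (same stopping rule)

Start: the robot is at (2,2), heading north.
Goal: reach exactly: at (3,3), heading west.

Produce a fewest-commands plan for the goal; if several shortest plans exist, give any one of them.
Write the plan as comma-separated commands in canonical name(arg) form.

start: at (2,2), heading north
1. strafe(right, 2) → at (3,2), heading north
2. face(W) → at (3,2), heading west
3. strafe(right, 1) → at (3,3), heading west
shorter routes all fall short; 3 is best.

strafe(right, 2), face(W), strafe(right, 1)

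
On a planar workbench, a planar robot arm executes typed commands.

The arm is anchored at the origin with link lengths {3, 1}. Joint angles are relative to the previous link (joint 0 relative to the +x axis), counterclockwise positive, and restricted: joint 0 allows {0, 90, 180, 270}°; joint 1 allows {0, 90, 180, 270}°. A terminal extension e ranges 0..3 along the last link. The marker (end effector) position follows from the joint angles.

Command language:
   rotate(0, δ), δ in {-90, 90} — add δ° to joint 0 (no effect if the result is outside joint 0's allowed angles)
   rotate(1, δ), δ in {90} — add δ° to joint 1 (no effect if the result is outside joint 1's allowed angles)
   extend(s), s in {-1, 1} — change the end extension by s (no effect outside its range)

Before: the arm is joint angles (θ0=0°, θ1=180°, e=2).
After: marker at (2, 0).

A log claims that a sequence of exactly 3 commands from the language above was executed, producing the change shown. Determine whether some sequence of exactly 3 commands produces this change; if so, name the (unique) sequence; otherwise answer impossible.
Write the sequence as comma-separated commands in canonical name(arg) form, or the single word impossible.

initial: joint angles (θ0=0°, θ1=180°, e=2)
step 1 (extend(-1)): joint angles (θ0=0°, θ1=180°, e=1)
step 2 (extend(-1)): joint angles (θ0=0°, θ1=180°, e=0)
step 3 (extend(-1)): joint angles (θ0=0°, θ1=180°, e=0)
no other 3-command option fits: unique.

extend(-1), extend(-1), extend(-1)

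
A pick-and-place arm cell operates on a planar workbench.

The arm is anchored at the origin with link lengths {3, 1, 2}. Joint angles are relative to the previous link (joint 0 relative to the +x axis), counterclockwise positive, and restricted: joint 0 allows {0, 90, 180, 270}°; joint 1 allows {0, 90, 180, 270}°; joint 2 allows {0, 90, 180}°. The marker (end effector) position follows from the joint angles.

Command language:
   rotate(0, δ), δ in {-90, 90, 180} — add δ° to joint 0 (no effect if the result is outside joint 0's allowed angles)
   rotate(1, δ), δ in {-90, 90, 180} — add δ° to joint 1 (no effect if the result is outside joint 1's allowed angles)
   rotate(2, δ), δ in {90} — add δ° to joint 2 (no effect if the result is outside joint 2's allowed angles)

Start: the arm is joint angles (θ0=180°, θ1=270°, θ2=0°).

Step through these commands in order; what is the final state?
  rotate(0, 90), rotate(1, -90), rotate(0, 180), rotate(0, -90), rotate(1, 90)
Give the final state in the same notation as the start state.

joint angles (θ0=0°, θ1=270°, θ2=0°)

from: joint angles (θ0=180°, θ1=270°, θ2=0°)
[1] after rotate(0, 90): joint angles (θ0=270°, θ1=270°, θ2=0°)
[2] after rotate(1, -90): joint angles (θ0=270°, θ1=180°, θ2=0°)
[3] after rotate(0, 180): joint angles (θ0=90°, θ1=180°, θ2=0°)
[4] after rotate(0, -90): joint angles (θ0=0°, θ1=180°, θ2=0°)
[5] after rotate(1, 90): joint angles (θ0=0°, θ1=270°, θ2=0°)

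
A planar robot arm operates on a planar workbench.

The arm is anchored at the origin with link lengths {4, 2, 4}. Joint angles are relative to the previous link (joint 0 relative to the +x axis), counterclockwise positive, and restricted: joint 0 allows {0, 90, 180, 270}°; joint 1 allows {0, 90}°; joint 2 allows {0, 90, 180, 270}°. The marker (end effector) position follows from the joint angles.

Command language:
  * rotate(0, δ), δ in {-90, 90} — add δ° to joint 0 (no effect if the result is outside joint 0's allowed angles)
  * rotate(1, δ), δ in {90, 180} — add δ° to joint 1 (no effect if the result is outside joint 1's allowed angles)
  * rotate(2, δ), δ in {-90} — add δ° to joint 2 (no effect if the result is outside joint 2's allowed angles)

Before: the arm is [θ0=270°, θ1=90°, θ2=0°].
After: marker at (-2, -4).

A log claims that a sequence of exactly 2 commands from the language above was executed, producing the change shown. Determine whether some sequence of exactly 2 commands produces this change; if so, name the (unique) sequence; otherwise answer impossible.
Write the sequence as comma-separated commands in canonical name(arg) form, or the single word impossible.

t0: [θ0=270°, θ1=90°, θ2=0°]
t=1 rotate(2, -90) ⇒ [θ0=270°, θ1=90°, θ2=270°]
t=2 rotate(2, -90) ⇒ [θ0=270°, θ1=90°, θ2=180°]
all 25 alternatives checked — unique.

rotate(2, -90), rotate(2, -90)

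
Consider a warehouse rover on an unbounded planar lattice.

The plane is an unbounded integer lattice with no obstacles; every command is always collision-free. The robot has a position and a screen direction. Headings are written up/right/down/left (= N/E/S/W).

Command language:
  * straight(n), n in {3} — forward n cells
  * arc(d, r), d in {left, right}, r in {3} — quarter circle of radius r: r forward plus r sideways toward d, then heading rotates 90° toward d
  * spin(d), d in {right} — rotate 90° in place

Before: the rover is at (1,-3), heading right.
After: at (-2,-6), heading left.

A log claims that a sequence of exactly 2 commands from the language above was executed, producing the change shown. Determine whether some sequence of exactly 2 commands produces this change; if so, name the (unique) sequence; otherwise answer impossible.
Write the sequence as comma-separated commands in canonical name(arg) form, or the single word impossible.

spin(right), arc(right, 3)

key: order matters: swapping spin(right) and arc(right, 3) lands elsewhere
start: at (1,-3), heading right
t=1 spin(right) ⇒ at (1,-3), heading down
t=2 arc(right, 3) ⇒ at (-2,-6), heading left
uniquely the one of 16 2-step routes that fits.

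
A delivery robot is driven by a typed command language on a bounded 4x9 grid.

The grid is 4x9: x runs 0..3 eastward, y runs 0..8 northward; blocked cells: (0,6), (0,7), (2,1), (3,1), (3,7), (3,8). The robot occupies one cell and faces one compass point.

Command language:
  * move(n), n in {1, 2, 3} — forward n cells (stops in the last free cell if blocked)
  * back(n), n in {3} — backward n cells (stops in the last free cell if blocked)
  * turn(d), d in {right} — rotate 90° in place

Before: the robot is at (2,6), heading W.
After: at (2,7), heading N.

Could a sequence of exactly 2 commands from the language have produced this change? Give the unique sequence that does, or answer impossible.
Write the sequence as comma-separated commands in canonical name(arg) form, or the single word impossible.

turn(right), move(1)

key: order matters: swapping turn(right) and move(1) lands elsewhere
begin: at (2,6), heading W
step 1 (turn(right)): at (2,6), heading N
step 2 (move(1)): at (2,7), heading N
all 25 alternatives checked — unique.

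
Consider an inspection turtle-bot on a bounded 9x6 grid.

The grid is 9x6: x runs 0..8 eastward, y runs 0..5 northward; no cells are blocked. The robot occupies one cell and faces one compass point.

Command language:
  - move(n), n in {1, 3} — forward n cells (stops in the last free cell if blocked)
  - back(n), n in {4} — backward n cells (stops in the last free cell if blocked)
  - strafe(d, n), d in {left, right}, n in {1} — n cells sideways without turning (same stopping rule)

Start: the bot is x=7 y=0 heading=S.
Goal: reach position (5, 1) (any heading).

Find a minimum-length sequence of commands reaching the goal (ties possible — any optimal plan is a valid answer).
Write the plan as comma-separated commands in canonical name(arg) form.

back(4), move(3), strafe(right, 1), strafe(right, 1)

from: x=7 y=0 heading=S
[1] after back(4): x=7 y=4 heading=S
[2] after move(3): x=7 y=1 heading=S
[3] after strafe(right, 1): x=6 y=1 heading=S
[4] after strafe(right, 1): x=5 y=1 heading=S
nothing shorter than 4 reaches the goal.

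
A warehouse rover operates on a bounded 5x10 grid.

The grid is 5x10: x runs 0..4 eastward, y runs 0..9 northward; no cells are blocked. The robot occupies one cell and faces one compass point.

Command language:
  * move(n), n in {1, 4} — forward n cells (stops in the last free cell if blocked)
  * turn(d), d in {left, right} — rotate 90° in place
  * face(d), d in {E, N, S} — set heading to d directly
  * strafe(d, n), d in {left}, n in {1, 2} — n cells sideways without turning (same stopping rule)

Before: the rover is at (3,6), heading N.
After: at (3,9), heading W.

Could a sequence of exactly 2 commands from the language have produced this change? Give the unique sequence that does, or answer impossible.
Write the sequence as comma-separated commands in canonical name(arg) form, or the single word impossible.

move(4), turn(left)

key: running turn(left) before move(4) would end elsewhere — order is forced
start: at (3,6), heading N
step 1 (move(4)): at (3,9), heading N
step 2 (turn(left)): at (3,9), heading W
no rival 2-sequence matches.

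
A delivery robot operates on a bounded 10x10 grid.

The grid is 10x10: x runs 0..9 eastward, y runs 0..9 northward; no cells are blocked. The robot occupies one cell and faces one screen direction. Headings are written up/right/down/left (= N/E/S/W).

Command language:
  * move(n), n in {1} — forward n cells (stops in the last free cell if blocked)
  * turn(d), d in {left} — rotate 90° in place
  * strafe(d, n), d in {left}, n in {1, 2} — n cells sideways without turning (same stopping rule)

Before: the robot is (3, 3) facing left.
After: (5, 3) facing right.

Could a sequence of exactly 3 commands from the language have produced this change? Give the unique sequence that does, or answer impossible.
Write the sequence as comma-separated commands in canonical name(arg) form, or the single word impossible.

key: position moved to (5,3) AND the heading swung to E — translation plus rotation needed
start: (3, 3) facing left
1. turn(left) → (3, 3) facing down
2. strafe(left, 2) → (5, 3) facing down
3. turn(left) → (5, 3) facing right
all 64 alternatives checked — unique.

turn(left), strafe(left, 2), turn(left)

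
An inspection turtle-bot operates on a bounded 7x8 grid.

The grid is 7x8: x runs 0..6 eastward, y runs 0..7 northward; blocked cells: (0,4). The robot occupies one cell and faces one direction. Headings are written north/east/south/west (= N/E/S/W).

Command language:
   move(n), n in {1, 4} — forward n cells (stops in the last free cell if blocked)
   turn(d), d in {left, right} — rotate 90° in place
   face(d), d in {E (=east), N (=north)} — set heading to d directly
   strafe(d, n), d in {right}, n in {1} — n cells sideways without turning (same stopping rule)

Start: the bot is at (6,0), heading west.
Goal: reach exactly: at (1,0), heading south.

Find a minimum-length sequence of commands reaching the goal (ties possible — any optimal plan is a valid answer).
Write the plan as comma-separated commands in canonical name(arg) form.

move(1), move(4), turn(left)

from: at (6,0), heading west
t=1 move(1) ⇒ at (5,0), heading west
t=2 move(4) ⇒ at (1,0), heading west
t=3 turn(left) ⇒ at (1,0), heading south
minimal: 3 command(s), checked below 3.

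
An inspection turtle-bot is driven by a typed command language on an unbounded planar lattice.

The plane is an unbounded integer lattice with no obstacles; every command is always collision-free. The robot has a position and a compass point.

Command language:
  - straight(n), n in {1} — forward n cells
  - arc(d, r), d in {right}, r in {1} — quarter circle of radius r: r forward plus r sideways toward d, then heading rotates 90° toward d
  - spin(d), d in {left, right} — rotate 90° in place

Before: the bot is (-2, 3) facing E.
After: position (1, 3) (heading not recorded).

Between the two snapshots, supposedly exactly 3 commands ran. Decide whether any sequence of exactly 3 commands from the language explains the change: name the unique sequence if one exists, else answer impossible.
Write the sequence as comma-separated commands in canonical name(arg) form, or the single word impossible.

t0: (-2, 3) facing E
1. straight(1) → (-1, 3) facing E
2. straight(1) → (0, 3) facing E
3. straight(1) → (1, 3) facing E
no other 3-command option fits: unique.

straight(1), straight(1), straight(1)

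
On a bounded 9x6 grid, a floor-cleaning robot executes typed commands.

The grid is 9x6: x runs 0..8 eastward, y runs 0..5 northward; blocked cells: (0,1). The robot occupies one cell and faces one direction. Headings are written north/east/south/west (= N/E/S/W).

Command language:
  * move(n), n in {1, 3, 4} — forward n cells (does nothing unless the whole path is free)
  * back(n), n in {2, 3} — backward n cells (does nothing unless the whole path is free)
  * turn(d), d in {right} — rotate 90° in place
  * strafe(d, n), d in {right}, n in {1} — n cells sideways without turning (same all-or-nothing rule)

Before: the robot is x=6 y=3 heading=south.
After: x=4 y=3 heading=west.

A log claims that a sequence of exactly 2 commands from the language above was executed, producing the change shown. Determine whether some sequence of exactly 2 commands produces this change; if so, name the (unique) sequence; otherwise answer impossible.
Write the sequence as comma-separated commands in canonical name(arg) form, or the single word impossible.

impossible

checked all 2-command options: none fits.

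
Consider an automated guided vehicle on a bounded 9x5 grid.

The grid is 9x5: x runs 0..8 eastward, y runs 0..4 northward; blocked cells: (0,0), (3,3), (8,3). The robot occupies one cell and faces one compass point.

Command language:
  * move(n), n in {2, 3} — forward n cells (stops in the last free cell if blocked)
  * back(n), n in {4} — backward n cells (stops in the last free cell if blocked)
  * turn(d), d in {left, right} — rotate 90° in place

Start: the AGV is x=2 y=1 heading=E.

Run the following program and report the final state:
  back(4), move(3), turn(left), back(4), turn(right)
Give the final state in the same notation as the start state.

start: x=2 y=1 heading=E
[1] after back(4): x=0 y=1 heading=E
[2] after move(3): x=3 y=1 heading=E
[3] after turn(left): x=3 y=1 heading=N
[4] after back(4): x=3 y=0 heading=N
[5] after turn(right): x=3 y=0 heading=E

x=3 y=0 heading=E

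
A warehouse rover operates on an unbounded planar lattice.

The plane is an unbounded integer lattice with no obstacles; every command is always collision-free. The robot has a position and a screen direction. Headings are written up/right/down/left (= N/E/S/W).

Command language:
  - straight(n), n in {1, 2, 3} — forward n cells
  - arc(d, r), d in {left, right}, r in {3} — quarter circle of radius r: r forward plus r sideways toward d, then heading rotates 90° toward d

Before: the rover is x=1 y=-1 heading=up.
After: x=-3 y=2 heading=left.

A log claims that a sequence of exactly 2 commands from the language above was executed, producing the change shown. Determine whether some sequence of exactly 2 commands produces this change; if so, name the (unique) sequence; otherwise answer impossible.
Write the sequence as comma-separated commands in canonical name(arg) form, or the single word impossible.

key: running straight(1) before arc(left, 3) would end elsewhere — order is forced
initial: x=1 y=-1 heading=up
step 1 (arc(left, 3)): x=-2 y=2 heading=left
step 2 (straight(1)): x=-3 y=2 heading=left
all 25 alternatives checked — unique.

arc(left, 3), straight(1)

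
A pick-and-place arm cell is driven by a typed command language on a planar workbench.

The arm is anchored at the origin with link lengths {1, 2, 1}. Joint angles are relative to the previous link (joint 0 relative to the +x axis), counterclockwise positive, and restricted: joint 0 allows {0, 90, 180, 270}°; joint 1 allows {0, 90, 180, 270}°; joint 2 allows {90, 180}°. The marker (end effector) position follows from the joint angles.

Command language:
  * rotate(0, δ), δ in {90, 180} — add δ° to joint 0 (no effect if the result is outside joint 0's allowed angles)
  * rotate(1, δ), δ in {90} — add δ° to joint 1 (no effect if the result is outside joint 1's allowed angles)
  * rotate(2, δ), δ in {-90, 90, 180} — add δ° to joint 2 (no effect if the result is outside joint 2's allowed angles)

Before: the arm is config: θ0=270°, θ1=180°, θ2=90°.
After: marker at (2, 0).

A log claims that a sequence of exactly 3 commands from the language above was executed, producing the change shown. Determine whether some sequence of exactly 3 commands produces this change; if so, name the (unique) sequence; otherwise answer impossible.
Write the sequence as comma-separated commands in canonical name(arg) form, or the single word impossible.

rotate(1, 90), rotate(1, 90), rotate(1, 90)

begin: config: θ0=270°, θ1=180°, θ2=90°
step 1 (rotate(1, 90)): config: θ0=270°, θ1=270°, θ2=90°
step 2 (rotate(1, 90)): config: θ0=270°, θ1=0°, θ2=90°
step 3 (rotate(1, 90)): config: θ0=270°, θ1=90°, θ2=90°
uniquely the one of 216 3-step routes that fits.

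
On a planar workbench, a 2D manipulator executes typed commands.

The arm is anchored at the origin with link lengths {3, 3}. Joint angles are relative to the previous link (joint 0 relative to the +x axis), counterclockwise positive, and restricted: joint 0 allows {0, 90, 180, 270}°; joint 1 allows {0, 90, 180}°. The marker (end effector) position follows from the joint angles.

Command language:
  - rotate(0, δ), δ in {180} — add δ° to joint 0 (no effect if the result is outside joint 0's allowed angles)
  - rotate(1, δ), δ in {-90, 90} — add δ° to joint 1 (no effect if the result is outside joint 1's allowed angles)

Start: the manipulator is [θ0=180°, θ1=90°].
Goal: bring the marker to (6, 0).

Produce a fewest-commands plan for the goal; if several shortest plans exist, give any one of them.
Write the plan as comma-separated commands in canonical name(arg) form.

rotate(1, -90), rotate(0, 180)

begin: [θ0=180°, θ1=90°]
t=1 rotate(1, -90) ⇒ [θ0=180°, θ1=0°]
t=2 rotate(0, 180) ⇒ [θ0=0°, θ1=0°]
minimal: 2 command(s), checked below 2.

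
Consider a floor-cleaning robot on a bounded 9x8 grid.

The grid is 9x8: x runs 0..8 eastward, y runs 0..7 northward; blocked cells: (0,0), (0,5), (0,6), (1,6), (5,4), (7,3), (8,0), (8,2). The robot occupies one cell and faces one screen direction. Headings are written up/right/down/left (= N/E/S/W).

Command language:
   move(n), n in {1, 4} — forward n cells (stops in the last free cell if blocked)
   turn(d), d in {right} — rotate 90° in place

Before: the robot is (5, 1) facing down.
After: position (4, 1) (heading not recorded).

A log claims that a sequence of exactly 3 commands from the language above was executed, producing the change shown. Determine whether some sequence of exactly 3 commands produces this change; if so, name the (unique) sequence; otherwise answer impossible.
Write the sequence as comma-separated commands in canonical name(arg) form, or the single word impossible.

start: (5, 1) facing down
step 1 (turn(right)): (5, 1) facing left
step 2 (move(1)): (4, 1) facing left
step 3 (turn(right)): (4, 1) facing up
no other 3-command option fits: unique.

turn(right), move(1), turn(right)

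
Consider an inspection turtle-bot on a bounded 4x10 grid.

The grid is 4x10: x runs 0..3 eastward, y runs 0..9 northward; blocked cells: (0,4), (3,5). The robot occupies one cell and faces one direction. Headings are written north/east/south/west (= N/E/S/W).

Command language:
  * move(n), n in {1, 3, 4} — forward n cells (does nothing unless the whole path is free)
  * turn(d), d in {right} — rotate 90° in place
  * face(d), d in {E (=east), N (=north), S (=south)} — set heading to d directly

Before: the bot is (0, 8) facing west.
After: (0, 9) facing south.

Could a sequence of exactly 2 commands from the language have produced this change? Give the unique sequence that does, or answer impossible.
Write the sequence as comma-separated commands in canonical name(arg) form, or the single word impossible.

all 49 sequences checked — none match.

impossible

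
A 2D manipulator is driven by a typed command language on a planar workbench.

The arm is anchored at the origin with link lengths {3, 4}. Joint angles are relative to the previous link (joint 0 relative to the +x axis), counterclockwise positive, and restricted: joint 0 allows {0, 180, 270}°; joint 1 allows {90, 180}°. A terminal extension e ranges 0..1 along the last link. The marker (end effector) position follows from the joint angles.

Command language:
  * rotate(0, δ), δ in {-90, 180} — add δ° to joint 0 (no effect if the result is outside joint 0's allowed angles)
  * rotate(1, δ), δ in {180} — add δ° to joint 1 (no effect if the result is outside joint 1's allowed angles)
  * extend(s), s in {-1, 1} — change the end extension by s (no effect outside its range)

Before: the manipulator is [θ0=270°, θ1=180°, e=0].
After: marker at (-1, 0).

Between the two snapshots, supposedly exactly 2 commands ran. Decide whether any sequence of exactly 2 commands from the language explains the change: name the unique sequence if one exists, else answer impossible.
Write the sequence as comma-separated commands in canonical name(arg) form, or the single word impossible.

key: order matters: swapping rotate(0, -90) and rotate(0, 180) lands elsewhere
initial: [θ0=270°, θ1=180°, e=0]
1. rotate(0, -90) → [θ0=180°, θ1=180°, e=0]
2. rotate(0, 180) → [θ0=0°, θ1=180°, e=0]
no other 2-command option fits: unique.

rotate(0, -90), rotate(0, 180)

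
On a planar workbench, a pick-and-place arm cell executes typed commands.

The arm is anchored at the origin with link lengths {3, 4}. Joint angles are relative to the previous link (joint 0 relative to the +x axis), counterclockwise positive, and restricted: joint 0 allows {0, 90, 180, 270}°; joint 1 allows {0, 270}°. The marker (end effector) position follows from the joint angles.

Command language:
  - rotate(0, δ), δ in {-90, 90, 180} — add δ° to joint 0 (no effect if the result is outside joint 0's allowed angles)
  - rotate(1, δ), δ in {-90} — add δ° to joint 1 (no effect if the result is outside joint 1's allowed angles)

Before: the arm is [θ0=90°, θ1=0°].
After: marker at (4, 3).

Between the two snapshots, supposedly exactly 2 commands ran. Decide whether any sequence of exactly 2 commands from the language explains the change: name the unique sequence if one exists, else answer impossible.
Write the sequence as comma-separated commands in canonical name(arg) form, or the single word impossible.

rotate(1, -90), rotate(1, -90)

t0: [θ0=90°, θ1=0°]
1. rotate(1, -90) → [θ0=90°, θ1=270°]
2. rotate(1, -90) → [θ0=90°, θ1=270°]
all 16 alternatives checked — unique.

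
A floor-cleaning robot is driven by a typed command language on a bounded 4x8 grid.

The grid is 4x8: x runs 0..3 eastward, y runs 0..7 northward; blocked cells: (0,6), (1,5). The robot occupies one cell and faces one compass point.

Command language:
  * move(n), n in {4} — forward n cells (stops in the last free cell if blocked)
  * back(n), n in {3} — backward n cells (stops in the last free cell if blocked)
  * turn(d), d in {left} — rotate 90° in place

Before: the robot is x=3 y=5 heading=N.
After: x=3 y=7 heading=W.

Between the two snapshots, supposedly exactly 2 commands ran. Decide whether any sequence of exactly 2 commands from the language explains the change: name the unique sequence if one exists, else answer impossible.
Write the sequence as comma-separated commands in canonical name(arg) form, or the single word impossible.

move(4), turn(left)

key: move(4) runs into the grid edge before its full distance
begin: x=3 y=5 heading=N
step 1 (move(4)): x=3 y=7 heading=N
step 2 (turn(left)): x=3 y=7 heading=W
all 9 alternatives checked — unique.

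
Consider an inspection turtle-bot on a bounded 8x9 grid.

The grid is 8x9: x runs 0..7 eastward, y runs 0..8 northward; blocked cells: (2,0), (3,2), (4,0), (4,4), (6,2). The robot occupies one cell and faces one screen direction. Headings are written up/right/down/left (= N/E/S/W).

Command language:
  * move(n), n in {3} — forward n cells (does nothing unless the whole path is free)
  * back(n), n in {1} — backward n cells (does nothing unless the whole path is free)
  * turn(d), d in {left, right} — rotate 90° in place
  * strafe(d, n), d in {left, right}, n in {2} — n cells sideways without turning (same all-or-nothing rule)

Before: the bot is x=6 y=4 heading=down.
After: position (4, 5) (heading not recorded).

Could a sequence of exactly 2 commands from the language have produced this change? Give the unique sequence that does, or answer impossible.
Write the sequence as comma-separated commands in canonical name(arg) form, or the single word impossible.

key: running strafe(right, 2) before back(1) would end elsewhere — order is forced
begin: x=6 y=4 heading=down
1. back(1) → x=6 y=5 heading=down
2. strafe(right, 2) → x=4 y=5 heading=down
no rival 2-sequence matches.

back(1), strafe(right, 2)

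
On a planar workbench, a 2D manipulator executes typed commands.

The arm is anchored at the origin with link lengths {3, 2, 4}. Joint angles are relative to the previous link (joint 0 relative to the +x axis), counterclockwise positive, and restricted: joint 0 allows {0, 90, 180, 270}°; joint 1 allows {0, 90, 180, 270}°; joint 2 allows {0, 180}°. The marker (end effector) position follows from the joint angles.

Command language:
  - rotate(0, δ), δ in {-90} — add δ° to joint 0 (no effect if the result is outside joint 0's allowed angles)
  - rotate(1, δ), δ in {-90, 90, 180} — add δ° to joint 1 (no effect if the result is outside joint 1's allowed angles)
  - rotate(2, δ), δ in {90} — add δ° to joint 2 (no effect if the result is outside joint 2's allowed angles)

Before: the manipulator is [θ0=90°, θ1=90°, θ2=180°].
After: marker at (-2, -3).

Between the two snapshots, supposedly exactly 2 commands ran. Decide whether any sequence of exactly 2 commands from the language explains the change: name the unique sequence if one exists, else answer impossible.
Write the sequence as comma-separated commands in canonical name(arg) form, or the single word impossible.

rotate(0, -90), rotate(0, -90)

initial: [θ0=90°, θ1=90°, θ2=180°]
t=1 rotate(0, -90) ⇒ [θ0=0°, θ1=90°, θ2=180°]
t=2 rotate(0, -90) ⇒ [θ0=270°, θ1=90°, θ2=180°]
uniquely the one of 25 2-step routes that fits.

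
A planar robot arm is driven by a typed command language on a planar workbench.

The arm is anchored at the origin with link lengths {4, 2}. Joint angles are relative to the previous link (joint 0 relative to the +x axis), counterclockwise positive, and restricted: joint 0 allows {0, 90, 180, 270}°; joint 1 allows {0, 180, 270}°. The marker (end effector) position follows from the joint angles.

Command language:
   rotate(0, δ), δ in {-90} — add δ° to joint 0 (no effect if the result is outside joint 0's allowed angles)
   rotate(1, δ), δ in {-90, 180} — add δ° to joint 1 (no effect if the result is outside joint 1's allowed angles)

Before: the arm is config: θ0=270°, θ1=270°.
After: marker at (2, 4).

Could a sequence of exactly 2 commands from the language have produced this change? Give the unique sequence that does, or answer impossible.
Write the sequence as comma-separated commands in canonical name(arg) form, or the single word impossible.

initial: config: θ0=270°, θ1=270°
step 1 (rotate(0, -90)): config: θ0=180°, θ1=270°
step 2 (rotate(0, -90)): config: θ0=90°, θ1=270°
all 9 alternatives checked — unique.

rotate(0, -90), rotate(0, -90)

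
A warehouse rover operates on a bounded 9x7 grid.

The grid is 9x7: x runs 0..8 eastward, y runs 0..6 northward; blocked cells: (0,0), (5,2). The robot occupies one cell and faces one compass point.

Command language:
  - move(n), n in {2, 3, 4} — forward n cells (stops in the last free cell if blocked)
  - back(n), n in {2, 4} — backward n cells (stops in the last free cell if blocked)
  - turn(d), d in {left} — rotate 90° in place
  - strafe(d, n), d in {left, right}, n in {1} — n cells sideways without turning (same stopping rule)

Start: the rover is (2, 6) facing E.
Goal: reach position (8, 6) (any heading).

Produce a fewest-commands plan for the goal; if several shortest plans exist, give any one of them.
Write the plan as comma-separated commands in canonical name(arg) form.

move(3), move(3)

t0: (2, 6) facing E
[1] after move(3): (5, 6) facing E
[2] after move(3): (8, 6) facing E
minimal: 2 command(s), checked below 2.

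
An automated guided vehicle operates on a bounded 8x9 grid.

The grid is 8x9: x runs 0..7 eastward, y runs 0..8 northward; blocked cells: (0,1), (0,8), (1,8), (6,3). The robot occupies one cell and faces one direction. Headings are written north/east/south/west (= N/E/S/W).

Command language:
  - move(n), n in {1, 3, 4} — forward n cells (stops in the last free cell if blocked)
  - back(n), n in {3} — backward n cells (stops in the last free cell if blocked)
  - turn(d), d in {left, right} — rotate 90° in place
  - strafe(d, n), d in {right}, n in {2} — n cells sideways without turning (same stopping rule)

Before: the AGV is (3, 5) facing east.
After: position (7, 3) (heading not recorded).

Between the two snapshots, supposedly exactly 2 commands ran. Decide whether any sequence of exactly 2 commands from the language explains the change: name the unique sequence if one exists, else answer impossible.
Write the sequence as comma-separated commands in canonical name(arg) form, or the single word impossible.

move(4), strafe(right, 2)

key: order matters: swapping move(4) and strafe(right, 2) lands elsewhere
t0: (3, 5) facing east
[1] after move(4): (7, 5) facing east
[2] after strafe(right, 2): (7, 3) facing east
no other 2-command option fits: unique.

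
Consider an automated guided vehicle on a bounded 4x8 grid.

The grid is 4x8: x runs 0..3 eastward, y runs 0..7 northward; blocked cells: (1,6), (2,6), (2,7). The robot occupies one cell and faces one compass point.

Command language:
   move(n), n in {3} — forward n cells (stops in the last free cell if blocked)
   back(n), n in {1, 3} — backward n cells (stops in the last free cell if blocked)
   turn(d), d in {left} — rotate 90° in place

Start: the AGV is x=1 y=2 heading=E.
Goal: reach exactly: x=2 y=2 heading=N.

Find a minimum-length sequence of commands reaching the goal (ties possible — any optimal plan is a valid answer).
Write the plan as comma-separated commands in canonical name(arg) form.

move(3), back(1), turn(left)

t0: x=1 y=2 heading=E
1. move(3) → x=3 y=2 heading=E
2. back(1) → x=2 y=2 heading=E
3. turn(left) → x=2 y=2 heading=N
shorter routes all fall short; 3 is best.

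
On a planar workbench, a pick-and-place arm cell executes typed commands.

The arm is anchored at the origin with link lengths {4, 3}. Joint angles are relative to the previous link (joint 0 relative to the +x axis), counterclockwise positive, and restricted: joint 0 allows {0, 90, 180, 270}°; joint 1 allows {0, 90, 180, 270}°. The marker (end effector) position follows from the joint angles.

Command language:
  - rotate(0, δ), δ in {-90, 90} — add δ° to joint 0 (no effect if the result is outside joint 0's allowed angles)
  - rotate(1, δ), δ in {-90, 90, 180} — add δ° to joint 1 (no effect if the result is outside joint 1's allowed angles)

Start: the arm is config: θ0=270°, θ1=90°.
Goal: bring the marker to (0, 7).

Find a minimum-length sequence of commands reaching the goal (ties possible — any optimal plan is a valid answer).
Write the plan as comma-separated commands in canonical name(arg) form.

from: config: θ0=270°, θ1=90°
step 1 (rotate(0, 90)): config: θ0=0°, θ1=90°
step 2 (rotate(0, 90)): config: θ0=90°, θ1=90°
step 3 (rotate(1, -90)): config: θ0=90°, θ1=0°
shorter routes all fall short; 3 is best.

rotate(0, 90), rotate(0, 90), rotate(1, -90)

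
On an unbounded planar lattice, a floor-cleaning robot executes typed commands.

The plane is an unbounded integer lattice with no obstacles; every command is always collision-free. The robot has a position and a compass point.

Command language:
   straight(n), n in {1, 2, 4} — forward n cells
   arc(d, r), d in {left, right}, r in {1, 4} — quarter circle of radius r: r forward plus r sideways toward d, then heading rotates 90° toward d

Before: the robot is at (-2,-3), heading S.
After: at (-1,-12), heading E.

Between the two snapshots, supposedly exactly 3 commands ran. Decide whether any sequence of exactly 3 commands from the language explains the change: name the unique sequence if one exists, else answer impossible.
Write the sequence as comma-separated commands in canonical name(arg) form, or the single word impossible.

straight(4), straight(4), arc(left, 1)

key: order matters: swapping straight(4) and arc(left, 1) lands elsewhere
begin: at (-2,-3), heading S
[1] after straight(4): at (-2,-7), heading S
[2] after straight(4): at (-2,-11), heading S
[3] after arc(left, 1): at (-1,-12), heading E
no rival 3-sequence matches.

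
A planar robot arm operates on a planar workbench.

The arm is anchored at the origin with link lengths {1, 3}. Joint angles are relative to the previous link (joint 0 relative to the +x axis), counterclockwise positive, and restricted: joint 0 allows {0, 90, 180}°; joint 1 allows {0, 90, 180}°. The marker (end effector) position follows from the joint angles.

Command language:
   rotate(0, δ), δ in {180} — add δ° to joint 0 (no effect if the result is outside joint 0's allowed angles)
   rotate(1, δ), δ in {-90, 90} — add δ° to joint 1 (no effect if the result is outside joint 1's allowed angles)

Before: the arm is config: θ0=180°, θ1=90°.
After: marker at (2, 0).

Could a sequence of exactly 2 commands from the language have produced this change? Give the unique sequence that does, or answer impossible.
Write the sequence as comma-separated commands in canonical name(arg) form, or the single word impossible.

rotate(1, 90), rotate(1, 90)

t0: config: θ0=180°, θ1=90°
t=1 rotate(1, 90) ⇒ config: θ0=180°, θ1=180°
t=2 rotate(1, 90) ⇒ config: θ0=180°, θ1=180°
uniquely the one of 9 2-step routes that fits.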